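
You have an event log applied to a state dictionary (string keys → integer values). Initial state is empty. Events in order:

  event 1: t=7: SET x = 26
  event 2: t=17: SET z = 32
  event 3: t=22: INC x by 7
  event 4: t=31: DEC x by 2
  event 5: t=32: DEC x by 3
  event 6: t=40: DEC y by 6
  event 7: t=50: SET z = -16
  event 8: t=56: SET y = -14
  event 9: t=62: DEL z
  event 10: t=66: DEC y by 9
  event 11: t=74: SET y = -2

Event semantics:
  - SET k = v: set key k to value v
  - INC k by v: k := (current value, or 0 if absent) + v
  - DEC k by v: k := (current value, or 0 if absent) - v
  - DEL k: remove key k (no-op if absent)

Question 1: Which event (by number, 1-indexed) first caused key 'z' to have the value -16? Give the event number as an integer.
Looking for first event where z becomes -16:
  event 2: z = 32
  event 3: z = 32
  event 4: z = 32
  event 5: z = 32
  event 6: z = 32
  event 7: z 32 -> -16  <-- first match

Answer: 7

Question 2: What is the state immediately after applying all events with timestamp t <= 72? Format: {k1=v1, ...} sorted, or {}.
Apply events with t <= 72 (10 events):
  after event 1 (t=7: SET x = 26): {x=26}
  after event 2 (t=17: SET z = 32): {x=26, z=32}
  after event 3 (t=22: INC x by 7): {x=33, z=32}
  after event 4 (t=31: DEC x by 2): {x=31, z=32}
  after event 5 (t=32: DEC x by 3): {x=28, z=32}
  after event 6 (t=40: DEC y by 6): {x=28, y=-6, z=32}
  after event 7 (t=50: SET z = -16): {x=28, y=-6, z=-16}
  after event 8 (t=56: SET y = -14): {x=28, y=-14, z=-16}
  after event 9 (t=62: DEL z): {x=28, y=-14}
  after event 10 (t=66: DEC y by 9): {x=28, y=-23}

Answer: {x=28, y=-23}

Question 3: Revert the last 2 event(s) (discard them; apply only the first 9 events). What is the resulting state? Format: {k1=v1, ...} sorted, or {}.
Answer: {x=28, y=-14}

Derivation:
Keep first 9 events (discard last 2):
  after event 1 (t=7: SET x = 26): {x=26}
  after event 2 (t=17: SET z = 32): {x=26, z=32}
  after event 3 (t=22: INC x by 7): {x=33, z=32}
  after event 4 (t=31: DEC x by 2): {x=31, z=32}
  after event 5 (t=32: DEC x by 3): {x=28, z=32}
  after event 6 (t=40: DEC y by 6): {x=28, y=-6, z=32}
  after event 7 (t=50: SET z = -16): {x=28, y=-6, z=-16}
  after event 8 (t=56: SET y = -14): {x=28, y=-14, z=-16}
  after event 9 (t=62: DEL z): {x=28, y=-14}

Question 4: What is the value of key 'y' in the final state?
Answer: -2

Derivation:
Track key 'y' through all 11 events:
  event 1 (t=7: SET x = 26): y unchanged
  event 2 (t=17: SET z = 32): y unchanged
  event 3 (t=22: INC x by 7): y unchanged
  event 4 (t=31: DEC x by 2): y unchanged
  event 5 (t=32: DEC x by 3): y unchanged
  event 6 (t=40: DEC y by 6): y (absent) -> -6
  event 7 (t=50: SET z = -16): y unchanged
  event 8 (t=56: SET y = -14): y -6 -> -14
  event 9 (t=62: DEL z): y unchanged
  event 10 (t=66: DEC y by 9): y -14 -> -23
  event 11 (t=74: SET y = -2): y -23 -> -2
Final: y = -2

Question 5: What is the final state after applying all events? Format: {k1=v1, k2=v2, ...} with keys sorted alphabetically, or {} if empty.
Answer: {x=28, y=-2}

Derivation:
  after event 1 (t=7: SET x = 26): {x=26}
  after event 2 (t=17: SET z = 32): {x=26, z=32}
  after event 3 (t=22: INC x by 7): {x=33, z=32}
  after event 4 (t=31: DEC x by 2): {x=31, z=32}
  after event 5 (t=32: DEC x by 3): {x=28, z=32}
  after event 6 (t=40: DEC y by 6): {x=28, y=-6, z=32}
  after event 7 (t=50: SET z = -16): {x=28, y=-6, z=-16}
  after event 8 (t=56: SET y = -14): {x=28, y=-14, z=-16}
  after event 9 (t=62: DEL z): {x=28, y=-14}
  after event 10 (t=66: DEC y by 9): {x=28, y=-23}
  after event 11 (t=74: SET y = -2): {x=28, y=-2}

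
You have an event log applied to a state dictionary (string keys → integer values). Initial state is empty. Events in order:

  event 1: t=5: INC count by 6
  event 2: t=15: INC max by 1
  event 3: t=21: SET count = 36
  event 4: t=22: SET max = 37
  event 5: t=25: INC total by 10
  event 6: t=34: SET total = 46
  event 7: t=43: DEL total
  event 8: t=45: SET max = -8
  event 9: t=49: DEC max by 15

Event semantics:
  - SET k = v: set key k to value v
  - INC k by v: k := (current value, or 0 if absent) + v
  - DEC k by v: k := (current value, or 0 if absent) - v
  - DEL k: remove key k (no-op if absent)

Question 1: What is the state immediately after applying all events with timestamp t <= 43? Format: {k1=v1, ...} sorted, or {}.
Answer: {count=36, max=37}

Derivation:
Apply events with t <= 43 (7 events):
  after event 1 (t=5: INC count by 6): {count=6}
  after event 2 (t=15: INC max by 1): {count=6, max=1}
  after event 3 (t=21: SET count = 36): {count=36, max=1}
  after event 4 (t=22: SET max = 37): {count=36, max=37}
  after event 5 (t=25: INC total by 10): {count=36, max=37, total=10}
  after event 6 (t=34: SET total = 46): {count=36, max=37, total=46}
  after event 7 (t=43: DEL total): {count=36, max=37}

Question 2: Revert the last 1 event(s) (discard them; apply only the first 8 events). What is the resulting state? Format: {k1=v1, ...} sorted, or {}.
Answer: {count=36, max=-8}

Derivation:
Keep first 8 events (discard last 1):
  after event 1 (t=5: INC count by 6): {count=6}
  after event 2 (t=15: INC max by 1): {count=6, max=1}
  after event 3 (t=21: SET count = 36): {count=36, max=1}
  after event 4 (t=22: SET max = 37): {count=36, max=37}
  after event 5 (t=25: INC total by 10): {count=36, max=37, total=10}
  after event 6 (t=34: SET total = 46): {count=36, max=37, total=46}
  after event 7 (t=43: DEL total): {count=36, max=37}
  after event 8 (t=45: SET max = -8): {count=36, max=-8}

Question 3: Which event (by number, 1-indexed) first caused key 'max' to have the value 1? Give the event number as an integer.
Answer: 2

Derivation:
Looking for first event where max becomes 1:
  event 2: max (absent) -> 1  <-- first match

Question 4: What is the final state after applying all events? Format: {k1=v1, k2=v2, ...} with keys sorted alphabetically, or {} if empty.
Answer: {count=36, max=-23}

Derivation:
  after event 1 (t=5: INC count by 6): {count=6}
  after event 2 (t=15: INC max by 1): {count=6, max=1}
  after event 3 (t=21: SET count = 36): {count=36, max=1}
  after event 4 (t=22: SET max = 37): {count=36, max=37}
  after event 5 (t=25: INC total by 10): {count=36, max=37, total=10}
  after event 6 (t=34: SET total = 46): {count=36, max=37, total=46}
  after event 7 (t=43: DEL total): {count=36, max=37}
  after event 8 (t=45: SET max = -8): {count=36, max=-8}
  after event 9 (t=49: DEC max by 15): {count=36, max=-23}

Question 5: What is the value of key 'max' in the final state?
Answer: -23

Derivation:
Track key 'max' through all 9 events:
  event 1 (t=5: INC count by 6): max unchanged
  event 2 (t=15: INC max by 1): max (absent) -> 1
  event 3 (t=21: SET count = 36): max unchanged
  event 4 (t=22: SET max = 37): max 1 -> 37
  event 5 (t=25: INC total by 10): max unchanged
  event 6 (t=34: SET total = 46): max unchanged
  event 7 (t=43: DEL total): max unchanged
  event 8 (t=45: SET max = -8): max 37 -> -8
  event 9 (t=49: DEC max by 15): max -8 -> -23
Final: max = -23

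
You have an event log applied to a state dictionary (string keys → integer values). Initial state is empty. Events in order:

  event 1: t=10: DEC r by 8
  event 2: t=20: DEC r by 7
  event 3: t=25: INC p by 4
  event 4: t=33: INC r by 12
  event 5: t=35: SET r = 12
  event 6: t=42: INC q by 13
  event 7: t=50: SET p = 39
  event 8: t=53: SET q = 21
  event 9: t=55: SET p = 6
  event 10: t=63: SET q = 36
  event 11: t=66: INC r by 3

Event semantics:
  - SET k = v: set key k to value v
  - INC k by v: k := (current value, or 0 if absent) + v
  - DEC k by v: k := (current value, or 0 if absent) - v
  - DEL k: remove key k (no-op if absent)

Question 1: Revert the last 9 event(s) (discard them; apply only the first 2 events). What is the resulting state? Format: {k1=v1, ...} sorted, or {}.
Keep first 2 events (discard last 9):
  after event 1 (t=10: DEC r by 8): {r=-8}
  after event 2 (t=20: DEC r by 7): {r=-15}

Answer: {r=-15}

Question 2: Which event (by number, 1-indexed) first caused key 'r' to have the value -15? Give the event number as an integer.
Answer: 2

Derivation:
Looking for first event where r becomes -15:
  event 1: r = -8
  event 2: r -8 -> -15  <-- first match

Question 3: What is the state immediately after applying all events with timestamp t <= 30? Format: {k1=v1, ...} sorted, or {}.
Apply events with t <= 30 (3 events):
  after event 1 (t=10: DEC r by 8): {r=-8}
  after event 2 (t=20: DEC r by 7): {r=-15}
  after event 3 (t=25: INC p by 4): {p=4, r=-15}

Answer: {p=4, r=-15}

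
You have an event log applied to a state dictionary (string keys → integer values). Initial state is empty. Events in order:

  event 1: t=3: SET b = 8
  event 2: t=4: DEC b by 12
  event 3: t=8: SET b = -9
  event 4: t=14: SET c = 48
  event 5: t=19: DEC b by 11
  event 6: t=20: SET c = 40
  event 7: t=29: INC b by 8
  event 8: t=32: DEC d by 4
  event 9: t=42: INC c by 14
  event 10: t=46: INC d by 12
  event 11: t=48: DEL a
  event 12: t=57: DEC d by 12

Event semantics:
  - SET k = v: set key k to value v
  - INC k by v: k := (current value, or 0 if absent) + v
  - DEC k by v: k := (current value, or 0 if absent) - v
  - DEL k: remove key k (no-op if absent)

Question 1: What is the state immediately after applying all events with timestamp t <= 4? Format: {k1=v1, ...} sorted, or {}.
Apply events with t <= 4 (2 events):
  after event 1 (t=3: SET b = 8): {b=8}
  after event 2 (t=4: DEC b by 12): {b=-4}

Answer: {b=-4}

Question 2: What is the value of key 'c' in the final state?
Answer: 54

Derivation:
Track key 'c' through all 12 events:
  event 1 (t=3: SET b = 8): c unchanged
  event 2 (t=4: DEC b by 12): c unchanged
  event 3 (t=8: SET b = -9): c unchanged
  event 4 (t=14: SET c = 48): c (absent) -> 48
  event 5 (t=19: DEC b by 11): c unchanged
  event 6 (t=20: SET c = 40): c 48 -> 40
  event 7 (t=29: INC b by 8): c unchanged
  event 8 (t=32: DEC d by 4): c unchanged
  event 9 (t=42: INC c by 14): c 40 -> 54
  event 10 (t=46: INC d by 12): c unchanged
  event 11 (t=48: DEL a): c unchanged
  event 12 (t=57: DEC d by 12): c unchanged
Final: c = 54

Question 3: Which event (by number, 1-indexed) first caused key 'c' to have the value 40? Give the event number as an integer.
Looking for first event where c becomes 40:
  event 4: c = 48
  event 5: c = 48
  event 6: c 48 -> 40  <-- first match

Answer: 6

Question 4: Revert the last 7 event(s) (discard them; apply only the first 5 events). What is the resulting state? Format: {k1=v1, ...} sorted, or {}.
Answer: {b=-20, c=48}

Derivation:
Keep first 5 events (discard last 7):
  after event 1 (t=3: SET b = 8): {b=8}
  after event 2 (t=4: DEC b by 12): {b=-4}
  after event 3 (t=8: SET b = -9): {b=-9}
  after event 4 (t=14: SET c = 48): {b=-9, c=48}
  after event 5 (t=19: DEC b by 11): {b=-20, c=48}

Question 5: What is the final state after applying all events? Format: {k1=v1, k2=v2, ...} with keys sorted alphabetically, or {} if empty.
  after event 1 (t=3: SET b = 8): {b=8}
  after event 2 (t=4: DEC b by 12): {b=-4}
  after event 3 (t=8: SET b = -9): {b=-9}
  after event 4 (t=14: SET c = 48): {b=-9, c=48}
  after event 5 (t=19: DEC b by 11): {b=-20, c=48}
  after event 6 (t=20: SET c = 40): {b=-20, c=40}
  after event 7 (t=29: INC b by 8): {b=-12, c=40}
  after event 8 (t=32: DEC d by 4): {b=-12, c=40, d=-4}
  after event 9 (t=42: INC c by 14): {b=-12, c=54, d=-4}
  after event 10 (t=46: INC d by 12): {b=-12, c=54, d=8}
  after event 11 (t=48: DEL a): {b=-12, c=54, d=8}
  after event 12 (t=57: DEC d by 12): {b=-12, c=54, d=-4}

Answer: {b=-12, c=54, d=-4}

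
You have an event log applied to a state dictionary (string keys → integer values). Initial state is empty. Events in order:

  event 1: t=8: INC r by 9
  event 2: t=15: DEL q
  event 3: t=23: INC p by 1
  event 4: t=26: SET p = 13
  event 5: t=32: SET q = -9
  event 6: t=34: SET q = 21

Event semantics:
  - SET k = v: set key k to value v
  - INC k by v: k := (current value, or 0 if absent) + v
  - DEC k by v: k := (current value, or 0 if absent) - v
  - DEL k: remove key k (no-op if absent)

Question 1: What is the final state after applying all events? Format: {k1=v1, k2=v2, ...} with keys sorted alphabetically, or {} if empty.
  after event 1 (t=8: INC r by 9): {r=9}
  after event 2 (t=15: DEL q): {r=9}
  after event 3 (t=23: INC p by 1): {p=1, r=9}
  after event 4 (t=26: SET p = 13): {p=13, r=9}
  after event 5 (t=32: SET q = -9): {p=13, q=-9, r=9}
  after event 6 (t=34: SET q = 21): {p=13, q=21, r=9}

Answer: {p=13, q=21, r=9}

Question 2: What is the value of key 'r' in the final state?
Track key 'r' through all 6 events:
  event 1 (t=8: INC r by 9): r (absent) -> 9
  event 2 (t=15: DEL q): r unchanged
  event 3 (t=23: INC p by 1): r unchanged
  event 4 (t=26: SET p = 13): r unchanged
  event 5 (t=32: SET q = -9): r unchanged
  event 6 (t=34: SET q = 21): r unchanged
Final: r = 9

Answer: 9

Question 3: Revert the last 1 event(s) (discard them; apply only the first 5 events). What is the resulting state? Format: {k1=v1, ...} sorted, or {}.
Keep first 5 events (discard last 1):
  after event 1 (t=8: INC r by 9): {r=9}
  after event 2 (t=15: DEL q): {r=9}
  after event 3 (t=23: INC p by 1): {p=1, r=9}
  after event 4 (t=26: SET p = 13): {p=13, r=9}
  after event 5 (t=32: SET q = -9): {p=13, q=-9, r=9}

Answer: {p=13, q=-9, r=9}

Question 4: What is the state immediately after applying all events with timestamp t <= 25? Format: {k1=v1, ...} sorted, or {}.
Answer: {p=1, r=9}

Derivation:
Apply events with t <= 25 (3 events):
  after event 1 (t=8: INC r by 9): {r=9}
  after event 2 (t=15: DEL q): {r=9}
  after event 3 (t=23: INC p by 1): {p=1, r=9}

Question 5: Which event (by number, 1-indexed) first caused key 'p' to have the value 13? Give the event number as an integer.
Looking for first event where p becomes 13:
  event 3: p = 1
  event 4: p 1 -> 13  <-- first match

Answer: 4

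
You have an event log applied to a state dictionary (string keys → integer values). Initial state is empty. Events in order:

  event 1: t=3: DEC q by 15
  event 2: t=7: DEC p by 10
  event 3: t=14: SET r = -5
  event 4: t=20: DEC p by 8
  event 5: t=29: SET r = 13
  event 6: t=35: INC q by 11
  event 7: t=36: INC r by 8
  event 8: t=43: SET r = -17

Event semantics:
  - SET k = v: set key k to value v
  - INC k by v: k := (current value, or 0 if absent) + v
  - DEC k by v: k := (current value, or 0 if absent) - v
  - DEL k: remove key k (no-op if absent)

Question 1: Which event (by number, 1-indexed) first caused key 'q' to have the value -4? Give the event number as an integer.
Looking for first event where q becomes -4:
  event 1: q = -15
  event 2: q = -15
  event 3: q = -15
  event 4: q = -15
  event 5: q = -15
  event 6: q -15 -> -4  <-- first match

Answer: 6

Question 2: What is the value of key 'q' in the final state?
Answer: -4

Derivation:
Track key 'q' through all 8 events:
  event 1 (t=3: DEC q by 15): q (absent) -> -15
  event 2 (t=7: DEC p by 10): q unchanged
  event 3 (t=14: SET r = -5): q unchanged
  event 4 (t=20: DEC p by 8): q unchanged
  event 5 (t=29: SET r = 13): q unchanged
  event 6 (t=35: INC q by 11): q -15 -> -4
  event 7 (t=36: INC r by 8): q unchanged
  event 8 (t=43: SET r = -17): q unchanged
Final: q = -4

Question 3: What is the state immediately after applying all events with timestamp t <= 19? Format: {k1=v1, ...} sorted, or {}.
Apply events with t <= 19 (3 events):
  after event 1 (t=3: DEC q by 15): {q=-15}
  after event 2 (t=7: DEC p by 10): {p=-10, q=-15}
  after event 3 (t=14: SET r = -5): {p=-10, q=-15, r=-5}

Answer: {p=-10, q=-15, r=-5}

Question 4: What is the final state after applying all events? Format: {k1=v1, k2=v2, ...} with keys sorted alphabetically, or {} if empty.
  after event 1 (t=3: DEC q by 15): {q=-15}
  after event 2 (t=7: DEC p by 10): {p=-10, q=-15}
  after event 3 (t=14: SET r = -5): {p=-10, q=-15, r=-5}
  after event 4 (t=20: DEC p by 8): {p=-18, q=-15, r=-5}
  after event 5 (t=29: SET r = 13): {p=-18, q=-15, r=13}
  after event 6 (t=35: INC q by 11): {p=-18, q=-4, r=13}
  after event 7 (t=36: INC r by 8): {p=-18, q=-4, r=21}
  after event 8 (t=43: SET r = -17): {p=-18, q=-4, r=-17}

Answer: {p=-18, q=-4, r=-17}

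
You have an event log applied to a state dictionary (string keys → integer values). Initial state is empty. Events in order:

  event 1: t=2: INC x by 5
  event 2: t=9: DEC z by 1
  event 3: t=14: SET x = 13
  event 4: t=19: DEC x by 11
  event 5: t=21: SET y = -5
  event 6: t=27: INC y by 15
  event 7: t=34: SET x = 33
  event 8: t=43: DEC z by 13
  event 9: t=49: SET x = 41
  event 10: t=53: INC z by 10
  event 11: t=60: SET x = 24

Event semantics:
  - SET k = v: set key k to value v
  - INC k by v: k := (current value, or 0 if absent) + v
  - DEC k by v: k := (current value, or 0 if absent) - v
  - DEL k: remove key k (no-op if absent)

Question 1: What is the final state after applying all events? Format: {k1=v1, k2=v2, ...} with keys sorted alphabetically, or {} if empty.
  after event 1 (t=2: INC x by 5): {x=5}
  after event 2 (t=9: DEC z by 1): {x=5, z=-1}
  after event 3 (t=14: SET x = 13): {x=13, z=-1}
  after event 4 (t=19: DEC x by 11): {x=2, z=-1}
  after event 5 (t=21: SET y = -5): {x=2, y=-5, z=-1}
  after event 6 (t=27: INC y by 15): {x=2, y=10, z=-1}
  after event 7 (t=34: SET x = 33): {x=33, y=10, z=-1}
  after event 8 (t=43: DEC z by 13): {x=33, y=10, z=-14}
  after event 9 (t=49: SET x = 41): {x=41, y=10, z=-14}
  after event 10 (t=53: INC z by 10): {x=41, y=10, z=-4}
  after event 11 (t=60: SET x = 24): {x=24, y=10, z=-4}

Answer: {x=24, y=10, z=-4}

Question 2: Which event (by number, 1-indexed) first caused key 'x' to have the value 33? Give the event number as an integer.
Looking for first event where x becomes 33:
  event 1: x = 5
  event 2: x = 5
  event 3: x = 13
  event 4: x = 2
  event 5: x = 2
  event 6: x = 2
  event 7: x 2 -> 33  <-- first match

Answer: 7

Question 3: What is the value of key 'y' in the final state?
Track key 'y' through all 11 events:
  event 1 (t=2: INC x by 5): y unchanged
  event 2 (t=9: DEC z by 1): y unchanged
  event 3 (t=14: SET x = 13): y unchanged
  event 4 (t=19: DEC x by 11): y unchanged
  event 5 (t=21: SET y = -5): y (absent) -> -5
  event 6 (t=27: INC y by 15): y -5 -> 10
  event 7 (t=34: SET x = 33): y unchanged
  event 8 (t=43: DEC z by 13): y unchanged
  event 9 (t=49: SET x = 41): y unchanged
  event 10 (t=53: INC z by 10): y unchanged
  event 11 (t=60: SET x = 24): y unchanged
Final: y = 10

Answer: 10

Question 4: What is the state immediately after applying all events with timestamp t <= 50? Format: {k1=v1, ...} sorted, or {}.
Apply events with t <= 50 (9 events):
  after event 1 (t=2: INC x by 5): {x=5}
  after event 2 (t=9: DEC z by 1): {x=5, z=-1}
  after event 3 (t=14: SET x = 13): {x=13, z=-1}
  after event 4 (t=19: DEC x by 11): {x=2, z=-1}
  after event 5 (t=21: SET y = -5): {x=2, y=-5, z=-1}
  after event 6 (t=27: INC y by 15): {x=2, y=10, z=-1}
  after event 7 (t=34: SET x = 33): {x=33, y=10, z=-1}
  after event 8 (t=43: DEC z by 13): {x=33, y=10, z=-14}
  after event 9 (t=49: SET x = 41): {x=41, y=10, z=-14}

Answer: {x=41, y=10, z=-14}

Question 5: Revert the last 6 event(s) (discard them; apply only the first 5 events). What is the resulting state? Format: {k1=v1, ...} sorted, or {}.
Answer: {x=2, y=-5, z=-1}

Derivation:
Keep first 5 events (discard last 6):
  after event 1 (t=2: INC x by 5): {x=5}
  after event 2 (t=9: DEC z by 1): {x=5, z=-1}
  after event 3 (t=14: SET x = 13): {x=13, z=-1}
  after event 4 (t=19: DEC x by 11): {x=2, z=-1}
  after event 5 (t=21: SET y = -5): {x=2, y=-5, z=-1}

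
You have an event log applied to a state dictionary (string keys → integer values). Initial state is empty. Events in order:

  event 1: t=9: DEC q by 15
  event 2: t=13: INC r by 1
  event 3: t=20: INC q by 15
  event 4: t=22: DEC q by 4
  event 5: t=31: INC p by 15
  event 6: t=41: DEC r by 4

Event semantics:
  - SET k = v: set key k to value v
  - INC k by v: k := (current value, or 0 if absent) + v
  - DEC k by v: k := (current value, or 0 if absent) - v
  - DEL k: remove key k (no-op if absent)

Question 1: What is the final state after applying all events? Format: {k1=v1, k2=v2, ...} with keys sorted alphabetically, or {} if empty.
  after event 1 (t=9: DEC q by 15): {q=-15}
  after event 2 (t=13: INC r by 1): {q=-15, r=1}
  after event 3 (t=20: INC q by 15): {q=0, r=1}
  after event 4 (t=22: DEC q by 4): {q=-4, r=1}
  after event 5 (t=31: INC p by 15): {p=15, q=-4, r=1}
  after event 6 (t=41: DEC r by 4): {p=15, q=-4, r=-3}

Answer: {p=15, q=-4, r=-3}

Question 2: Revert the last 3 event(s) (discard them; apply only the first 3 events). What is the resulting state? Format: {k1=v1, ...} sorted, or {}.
Answer: {q=0, r=1}

Derivation:
Keep first 3 events (discard last 3):
  after event 1 (t=9: DEC q by 15): {q=-15}
  after event 2 (t=13: INC r by 1): {q=-15, r=1}
  after event 3 (t=20: INC q by 15): {q=0, r=1}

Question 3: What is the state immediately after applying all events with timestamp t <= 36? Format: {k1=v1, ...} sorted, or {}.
Apply events with t <= 36 (5 events):
  after event 1 (t=9: DEC q by 15): {q=-15}
  after event 2 (t=13: INC r by 1): {q=-15, r=1}
  after event 3 (t=20: INC q by 15): {q=0, r=1}
  after event 4 (t=22: DEC q by 4): {q=-4, r=1}
  after event 5 (t=31: INC p by 15): {p=15, q=-4, r=1}

Answer: {p=15, q=-4, r=1}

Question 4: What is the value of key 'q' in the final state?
Track key 'q' through all 6 events:
  event 1 (t=9: DEC q by 15): q (absent) -> -15
  event 2 (t=13: INC r by 1): q unchanged
  event 3 (t=20: INC q by 15): q -15 -> 0
  event 4 (t=22: DEC q by 4): q 0 -> -4
  event 5 (t=31: INC p by 15): q unchanged
  event 6 (t=41: DEC r by 4): q unchanged
Final: q = -4

Answer: -4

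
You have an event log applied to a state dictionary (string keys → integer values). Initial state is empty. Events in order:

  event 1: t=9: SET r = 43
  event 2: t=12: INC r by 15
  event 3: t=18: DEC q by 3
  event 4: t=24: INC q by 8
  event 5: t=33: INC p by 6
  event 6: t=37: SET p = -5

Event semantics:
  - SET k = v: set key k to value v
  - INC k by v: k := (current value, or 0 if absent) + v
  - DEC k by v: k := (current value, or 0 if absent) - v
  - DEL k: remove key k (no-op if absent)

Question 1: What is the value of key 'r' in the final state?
Answer: 58

Derivation:
Track key 'r' through all 6 events:
  event 1 (t=9: SET r = 43): r (absent) -> 43
  event 2 (t=12: INC r by 15): r 43 -> 58
  event 3 (t=18: DEC q by 3): r unchanged
  event 4 (t=24: INC q by 8): r unchanged
  event 5 (t=33: INC p by 6): r unchanged
  event 6 (t=37: SET p = -5): r unchanged
Final: r = 58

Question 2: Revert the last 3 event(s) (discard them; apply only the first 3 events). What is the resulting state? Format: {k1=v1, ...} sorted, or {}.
Answer: {q=-3, r=58}

Derivation:
Keep first 3 events (discard last 3):
  after event 1 (t=9: SET r = 43): {r=43}
  after event 2 (t=12: INC r by 15): {r=58}
  after event 3 (t=18: DEC q by 3): {q=-3, r=58}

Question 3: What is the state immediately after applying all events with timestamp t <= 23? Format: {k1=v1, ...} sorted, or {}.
Apply events with t <= 23 (3 events):
  after event 1 (t=9: SET r = 43): {r=43}
  after event 2 (t=12: INC r by 15): {r=58}
  after event 3 (t=18: DEC q by 3): {q=-3, r=58}

Answer: {q=-3, r=58}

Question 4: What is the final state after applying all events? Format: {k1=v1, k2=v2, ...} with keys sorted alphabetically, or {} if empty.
  after event 1 (t=9: SET r = 43): {r=43}
  after event 2 (t=12: INC r by 15): {r=58}
  after event 3 (t=18: DEC q by 3): {q=-3, r=58}
  after event 4 (t=24: INC q by 8): {q=5, r=58}
  after event 5 (t=33: INC p by 6): {p=6, q=5, r=58}
  after event 6 (t=37: SET p = -5): {p=-5, q=5, r=58}

Answer: {p=-5, q=5, r=58}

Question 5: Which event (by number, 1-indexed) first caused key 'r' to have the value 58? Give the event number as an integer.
Answer: 2

Derivation:
Looking for first event where r becomes 58:
  event 1: r = 43
  event 2: r 43 -> 58  <-- first match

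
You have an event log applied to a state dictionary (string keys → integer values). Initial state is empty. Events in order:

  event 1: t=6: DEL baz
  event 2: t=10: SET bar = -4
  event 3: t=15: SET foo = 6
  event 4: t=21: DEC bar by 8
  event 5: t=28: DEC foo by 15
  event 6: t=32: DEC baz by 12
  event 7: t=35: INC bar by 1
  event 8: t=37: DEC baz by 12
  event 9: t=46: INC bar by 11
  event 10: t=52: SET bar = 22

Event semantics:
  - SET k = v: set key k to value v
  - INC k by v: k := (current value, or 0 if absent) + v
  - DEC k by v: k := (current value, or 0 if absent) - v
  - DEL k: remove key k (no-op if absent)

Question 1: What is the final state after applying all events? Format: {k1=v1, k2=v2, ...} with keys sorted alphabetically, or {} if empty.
  after event 1 (t=6: DEL baz): {}
  after event 2 (t=10: SET bar = -4): {bar=-4}
  after event 3 (t=15: SET foo = 6): {bar=-4, foo=6}
  after event 4 (t=21: DEC bar by 8): {bar=-12, foo=6}
  after event 5 (t=28: DEC foo by 15): {bar=-12, foo=-9}
  after event 6 (t=32: DEC baz by 12): {bar=-12, baz=-12, foo=-9}
  after event 7 (t=35: INC bar by 1): {bar=-11, baz=-12, foo=-9}
  after event 8 (t=37: DEC baz by 12): {bar=-11, baz=-24, foo=-9}
  after event 9 (t=46: INC bar by 11): {bar=0, baz=-24, foo=-9}
  after event 10 (t=52: SET bar = 22): {bar=22, baz=-24, foo=-9}

Answer: {bar=22, baz=-24, foo=-9}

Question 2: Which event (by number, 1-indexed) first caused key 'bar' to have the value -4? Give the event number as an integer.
Answer: 2

Derivation:
Looking for first event where bar becomes -4:
  event 2: bar (absent) -> -4  <-- first match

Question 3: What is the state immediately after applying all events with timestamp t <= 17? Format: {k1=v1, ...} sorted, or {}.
Apply events with t <= 17 (3 events):
  after event 1 (t=6: DEL baz): {}
  after event 2 (t=10: SET bar = -4): {bar=-4}
  after event 3 (t=15: SET foo = 6): {bar=-4, foo=6}

Answer: {bar=-4, foo=6}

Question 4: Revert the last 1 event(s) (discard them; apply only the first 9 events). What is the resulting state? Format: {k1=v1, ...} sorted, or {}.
Answer: {bar=0, baz=-24, foo=-9}

Derivation:
Keep first 9 events (discard last 1):
  after event 1 (t=6: DEL baz): {}
  after event 2 (t=10: SET bar = -4): {bar=-4}
  after event 3 (t=15: SET foo = 6): {bar=-4, foo=6}
  after event 4 (t=21: DEC bar by 8): {bar=-12, foo=6}
  after event 5 (t=28: DEC foo by 15): {bar=-12, foo=-9}
  after event 6 (t=32: DEC baz by 12): {bar=-12, baz=-12, foo=-9}
  after event 7 (t=35: INC bar by 1): {bar=-11, baz=-12, foo=-9}
  after event 8 (t=37: DEC baz by 12): {bar=-11, baz=-24, foo=-9}
  after event 9 (t=46: INC bar by 11): {bar=0, baz=-24, foo=-9}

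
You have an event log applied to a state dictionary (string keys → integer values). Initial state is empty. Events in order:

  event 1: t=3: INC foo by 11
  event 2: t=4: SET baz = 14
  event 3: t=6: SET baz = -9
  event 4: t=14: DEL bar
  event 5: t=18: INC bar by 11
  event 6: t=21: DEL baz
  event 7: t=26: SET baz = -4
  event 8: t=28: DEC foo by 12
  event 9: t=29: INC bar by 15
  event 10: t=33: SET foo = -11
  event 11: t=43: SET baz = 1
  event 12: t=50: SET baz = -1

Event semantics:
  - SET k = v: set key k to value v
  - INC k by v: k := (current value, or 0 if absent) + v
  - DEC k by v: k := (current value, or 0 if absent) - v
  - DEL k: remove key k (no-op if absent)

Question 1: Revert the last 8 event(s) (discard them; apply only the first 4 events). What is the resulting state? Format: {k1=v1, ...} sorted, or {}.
Answer: {baz=-9, foo=11}

Derivation:
Keep first 4 events (discard last 8):
  after event 1 (t=3: INC foo by 11): {foo=11}
  after event 2 (t=4: SET baz = 14): {baz=14, foo=11}
  after event 3 (t=6: SET baz = -9): {baz=-9, foo=11}
  after event 4 (t=14: DEL bar): {baz=-9, foo=11}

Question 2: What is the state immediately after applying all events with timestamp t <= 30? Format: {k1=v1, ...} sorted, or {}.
Answer: {bar=26, baz=-4, foo=-1}

Derivation:
Apply events with t <= 30 (9 events):
  after event 1 (t=3: INC foo by 11): {foo=11}
  after event 2 (t=4: SET baz = 14): {baz=14, foo=11}
  after event 3 (t=6: SET baz = -9): {baz=-9, foo=11}
  after event 4 (t=14: DEL bar): {baz=-9, foo=11}
  after event 5 (t=18: INC bar by 11): {bar=11, baz=-9, foo=11}
  after event 6 (t=21: DEL baz): {bar=11, foo=11}
  after event 7 (t=26: SET baz = -4): {bar=11, baz=-4, foo=11}
  after event 8 (t=28: DEC foo by 12): {bar=11, baz=-4, foo=-1}
  after event 9 (t=29: INC bar by 15): {bar=26, baz=-4, foo=-1}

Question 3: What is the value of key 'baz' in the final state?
Track key 'baz' through all 12 events:
  event 1 (t=3: INC foo by 11): baz unchanged
  event 2 (t=4: SET baz = 14): baz (absent) -> 14
  event 3 (t=6: SET baz = -9): baz 14 -> -9
  event 4 (t=14: DEL bar): baz unchanged
  event 5 (t=18: INC bar by 11): baz unchanged
  event 6 (t=21: DEL baz): baz -9 -> (absent)
  event 7 (t=26: SET baz = -4): baz (absent) -> -4
  event 8 (t=28: DEC foo by 12): baz unchanged
  event 9 (t=29: INC bar by 15): baz unchanged
  event 10 (t=33: SET foo = -11): baz unchanged
  event 11 (t=43: SET baz = 1): baz -4 -> 1
  event 12 (t=50: SET baz = -1): baz 1 -> -1
Final: baz = -1

Answer: -1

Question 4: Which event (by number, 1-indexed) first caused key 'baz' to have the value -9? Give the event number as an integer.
Looking for first event where baz becomes -9:
  event 2: baz = 14
  event 3: baz 14 -> -9  <-- first match

Answer: 3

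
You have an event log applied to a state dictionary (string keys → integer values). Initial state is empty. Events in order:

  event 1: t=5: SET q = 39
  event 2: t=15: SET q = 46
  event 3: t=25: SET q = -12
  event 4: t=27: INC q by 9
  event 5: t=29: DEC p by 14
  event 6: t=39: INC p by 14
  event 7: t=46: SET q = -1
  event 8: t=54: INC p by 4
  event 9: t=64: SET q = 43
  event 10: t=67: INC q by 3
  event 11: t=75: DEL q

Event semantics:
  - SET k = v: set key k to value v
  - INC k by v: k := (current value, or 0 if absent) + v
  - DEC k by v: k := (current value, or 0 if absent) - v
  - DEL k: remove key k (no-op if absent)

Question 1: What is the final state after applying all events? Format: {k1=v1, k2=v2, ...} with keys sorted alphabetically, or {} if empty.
  after event 1 (t=5: SET q = 39): {q=39}
  after event 2 (t=15: SET q = 46): {q=46}
  after event 3 (t=25: SET q = -12): {q=-12}
  after event 4 (t=27: INC q by 9): {q=-3}
  after event 5 (t=29: DEC p by 14): {p=-14, q=-3}
  after event 6 (t=39: INC p by 14): {p=0, q=-3}
  after event 7 (t=46: SET q = -1): {p=0, q=-1}
  after event 8 (t=54: INC p by 4): {p=4, q=-1}
  after event 9 (t=64: SET q = 43): {p=4, q=43}
  after event 10 (t=67: INC q by 3): {p=4, q=46}
  after event 11 (t=75: DEL q): {p=4}

Answer: {p=4}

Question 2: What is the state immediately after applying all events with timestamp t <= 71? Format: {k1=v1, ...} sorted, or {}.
Answer: {p=4, q=46}

Derivation:
Apply events with t <= 71 (10 events):
  after event 1 (t=5: SET q = 39): {q=39}
  after event 2 (t=15: SET q = 46): {q=46}
  after event 3 (t=25: SET q = -12): {q=-12}
  after event 4 (t=27: INC q by 9): {q=-3}
  after event 5 (t=29: DEC p by 14): {p=-14, q=-3}
  after event 6 (t=39: INC p by 14): {p=0, q=-3}
  after event 7 (t=46: SET q = -1): {p=0, q=-1}
  after event 8 (t=54: INC p by 4): {p=4, q=-1}
  after event 9 (t=64: SET q = 43): {p=4, q=43}
  after event 10 (t=67: INC q by 3): {p=4, q=46}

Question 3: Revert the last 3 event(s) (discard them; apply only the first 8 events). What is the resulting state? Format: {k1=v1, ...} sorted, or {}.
Answer: {p=4, q=-1}

Derivation:
Keep first 8 events (discard last 3):
  after event 1 (t=5: SET q = 39): {q=39}
  after event 2 (t=15: SET q = 46): {q=46}
  after event 3 (t=25: SET q = -12): {q=-12}
  after event 4 (t=27: INC q by 9): {q=-3}
  after event 5 (t=29: DEC p by 14): {p=-14, q=-3}
  after event 6 (t=39: INC p by 14): {p=0, q=-3}
  after event 7 (t=46: SET q = -1): {p=0, q=-1}
  after event 8 (t=54: INC p by 4): {p=4, q=-1}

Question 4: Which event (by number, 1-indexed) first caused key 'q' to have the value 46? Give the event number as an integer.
Looking for first event where q becomes 46:
  event 1: q = 39
  event 2: q 39 -> 46  <-- first match

Answer: 2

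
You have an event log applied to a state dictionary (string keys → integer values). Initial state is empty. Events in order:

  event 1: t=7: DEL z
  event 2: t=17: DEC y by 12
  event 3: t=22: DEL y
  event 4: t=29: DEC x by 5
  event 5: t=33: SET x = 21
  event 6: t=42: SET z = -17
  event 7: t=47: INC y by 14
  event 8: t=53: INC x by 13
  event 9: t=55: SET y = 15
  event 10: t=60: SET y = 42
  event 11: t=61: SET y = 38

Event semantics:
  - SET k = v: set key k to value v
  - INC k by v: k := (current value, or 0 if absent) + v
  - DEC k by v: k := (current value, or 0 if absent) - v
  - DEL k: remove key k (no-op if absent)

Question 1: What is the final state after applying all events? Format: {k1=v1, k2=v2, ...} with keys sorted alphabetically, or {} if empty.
  after event 1 (t=7: DEL z): {}
  after event 2 (t=17: DEC y by 12): {y=-12}
  after event 3 (t=22: DEL y): {}
  after event 4 (t=29: DEC x by 5): {x=-5}
  after event 5 (t=33: SET x = 21): {x=21}
  after event 6 (t=42: SET z = -17): {x=21, z=-17}
  after event 7 (t=47: INC y by 14): {x=21, y=14, z=-17}
  after event 8 (t=53: INC x by 13): {x=34, y=14, z=-17}
  after event 9 (t=55: SET y = 15): {x=34, y=15, z=-17}
  after event 10 (t=60: SET y = 42): {x=34, y=42, z=-17}
  after event 11 (t=61: SET y = 38): {x=34, y=38, z=-17}

Answer: {x=34, y=38, z=-17}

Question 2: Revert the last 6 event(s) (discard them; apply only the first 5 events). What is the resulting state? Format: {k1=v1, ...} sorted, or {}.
Keep first 5 events (discard last 6):
  after event 1 (t=7: DEL z): {}
  after event 2 (t=17: DEC y by 12): {y=-12}
  after event 3 (t=22: DEL y): {}
  after event 4 (t=29: DEC x by 5): {x=-5}
  after event 5 (t=33: SET x = 21): {x=21}

Answer: {x=21}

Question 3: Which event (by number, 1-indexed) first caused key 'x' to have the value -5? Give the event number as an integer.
Looking for first event where x becomes -5:
  event 4: x (absent) -> -5  <-- first match

Answer: 4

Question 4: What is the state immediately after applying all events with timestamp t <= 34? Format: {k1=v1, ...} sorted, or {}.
Apply events with t <= 34 (5 events):
  after event 1 (t=7: DEL z): {}
  after event 2 (t=17: DEC y by 12): {y=-12}
  after event 3 (t=22: DEL y): {}
  after event 4 (t=29: DEC x by 5): {x=-5}
  after event 5 (t=33: SET x = 21): {x=21}

Answer: {x=21}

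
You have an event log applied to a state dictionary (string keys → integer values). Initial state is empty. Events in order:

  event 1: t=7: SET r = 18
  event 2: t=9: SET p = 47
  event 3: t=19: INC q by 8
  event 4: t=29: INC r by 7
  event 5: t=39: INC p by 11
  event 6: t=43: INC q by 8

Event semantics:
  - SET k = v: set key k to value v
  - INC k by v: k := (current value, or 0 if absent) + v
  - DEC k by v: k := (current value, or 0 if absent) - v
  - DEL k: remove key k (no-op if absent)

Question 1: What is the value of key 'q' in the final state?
Answer: 16

Derivation:
Track key 'q' through all 6 events:
  event 1 (t=7: SET r = 18): q unchanged
  event 2 (t=9: SET p = 47): q unchanged
  event 3 (t=19: INC q by 8): q (absent) -> 8
  event 4 (t=29: INC r by 7): q unchanged
  event 5 (t=39: INC p by 11): q unchanged
  event 6 (t=43: INC q by 8): q 8 -> 16
Final: q = 16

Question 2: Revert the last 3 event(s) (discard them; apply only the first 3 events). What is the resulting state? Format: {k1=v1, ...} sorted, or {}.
Answer: {p=47, q=8, r=18}

Derivation:
Keep first 3 events (discard last 3):
  after event 1 (t=7: SET r = 18): {r=18}
  after event 2 (t=9: SET p = 47): {p=47, r=18}
  after event 3 (t=19: INC q by 8): {p=47, q=8, r=18}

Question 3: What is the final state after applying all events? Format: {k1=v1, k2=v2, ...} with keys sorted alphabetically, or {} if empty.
Answer: {p=58, q=16, r=25}

Derivation:
  after event 1 (t=7: SET r = 18): {r=18}
  after event 2 (t=9: SET p = 47): {p=47, r=18}
  after event 3 (t=19: INC q by 8): {p=47, q=8, r=18}
  after event 4 (t=29: INC r by 7): {p=47, q=8, r=25}
  after event 5 (t=39: INC p by 11): {p=58, q=8, r=25}
  after event 6 (t=43: INC q by 8): {p=58, q=16, r=25}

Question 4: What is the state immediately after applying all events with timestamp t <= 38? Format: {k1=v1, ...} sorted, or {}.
Apply events with t <= 38 (4 events):
  after event 1 (t=7: SET r = 18): {r=18}
  after event 2 (t=9: SET p = 47): {p=47, r=18}
  after event 3 (t=19: INC q by 8): {p=47, q=8, r=18}
  after event 4 (t=29: INC r by 7): {p=47, q=8, r=25}

Answer: {p=47, q=8, r=25}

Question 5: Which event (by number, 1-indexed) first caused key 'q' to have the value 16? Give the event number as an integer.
Looking for first event where q becomes 16:
  event 3: q = 8
  event 4: q = 8
  event 5: q = 8
  event 6: q 8 -> 16  <-- first match

Answer: 6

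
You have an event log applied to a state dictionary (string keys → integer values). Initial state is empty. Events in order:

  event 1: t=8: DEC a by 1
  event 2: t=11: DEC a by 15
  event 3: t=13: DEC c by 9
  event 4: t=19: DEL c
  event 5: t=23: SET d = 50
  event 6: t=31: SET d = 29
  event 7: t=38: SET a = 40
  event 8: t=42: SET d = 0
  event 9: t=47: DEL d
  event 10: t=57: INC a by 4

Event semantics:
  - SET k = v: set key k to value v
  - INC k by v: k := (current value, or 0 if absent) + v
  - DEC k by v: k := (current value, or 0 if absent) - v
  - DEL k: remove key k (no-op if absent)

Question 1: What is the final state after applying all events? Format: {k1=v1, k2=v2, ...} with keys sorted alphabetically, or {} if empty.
  after event 1 (t=8: DEC a by 1): {a=-1}
  after event 2 (t=11: DEC a by 15): {a=-16}
  after event 3 (t=13: DEC c by 9): {a=-16, c=-9}
  after event 4 (t=19: DEL c): {a=-16}
  after event 5 (t=23: SET d = 50): {a=-16, d=50}
  after event 6 (t=31: SET d = 29): {a=-16, d=29}
  after event 7 (t=38: SET a = 40): {a=40, d=29}
  after event 8 (t=42: SET d = 0): {a=40, d=0}
  after event 9 (t=47: DEL d): {a=40}
  after event 10 (t=57: INC a by 4): {a=44}

Answer: {a=44}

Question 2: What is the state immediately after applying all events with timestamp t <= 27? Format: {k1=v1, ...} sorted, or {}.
Apply events with t <= 27 (5 events):
  after event 1 (t=8: DEC a by 1): {a=-1}
  after event 2 (t=11: DEC a by 15): {a=-16}
  after event 3 (t=13: DEC c by 9): {a=-16, c=-9}
  after event 4 (t=19: DEL c): {a=-16}
  after event 5 (t=23: SET d = 50): {a=-16, d=50}

Answer: {a=-16, d=50}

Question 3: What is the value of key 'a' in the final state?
Track key 'a' through all 10 events:
  event 1 (t=8: DEC a by 1): a (absent) -> -1
  event 2 (t=11: DEC a by 15): a -1 -> -16
  event 3 (t=13: DEC c by 9): a unchanged
  event 4 (t=19: DEL c): a unchanged
  event 5 (t=23: SET d = 50): a unchanged
  event 6 (t=31: SET d = 29): a unchanged
  event 7 (t=38: SET a = 40): a -16 -> 40
  event 8 (t=42: SET d = 0): a unchanged
  event 9 (t=47: DEL d): a unchanged
  event 10 (t=57: INC a by 4): a 40 -> 44
Final: a = 44

Answer: 44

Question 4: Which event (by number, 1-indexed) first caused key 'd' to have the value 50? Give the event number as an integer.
Looking for first event where d becomes 50:
  event 5: d (absent) -> 50  <-- first match

Answer: 5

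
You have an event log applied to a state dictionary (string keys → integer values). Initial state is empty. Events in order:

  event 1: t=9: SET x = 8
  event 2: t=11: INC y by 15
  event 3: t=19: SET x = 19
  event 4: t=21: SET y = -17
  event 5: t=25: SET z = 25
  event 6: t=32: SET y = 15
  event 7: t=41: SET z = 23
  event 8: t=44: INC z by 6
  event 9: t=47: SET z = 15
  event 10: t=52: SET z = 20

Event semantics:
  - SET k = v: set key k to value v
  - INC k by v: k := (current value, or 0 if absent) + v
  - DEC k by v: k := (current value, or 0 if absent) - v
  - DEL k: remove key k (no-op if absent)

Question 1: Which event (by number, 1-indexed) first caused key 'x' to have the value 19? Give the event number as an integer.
Answer: 3

Derivation:
Looking for first event where x becomes 19:
  event 1: x = 8
  event 2: x = 8
  event 3: x 8 -> 19  <-- first match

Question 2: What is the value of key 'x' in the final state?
Track key 'x' through all 10 events:
  event 1 (t=9: SET x = 8): x (absent) -> 8
  event 2 (t=11: INC y by 15): x unchanged
  event 3 (t=19: SET x = 19): x 8 -> 19
  event 4 (t=21: SET y = -17): x unchanged
  event 5 (t=25: SET z = 25): x unchanged
  event 6 (t=32: SET y = 15): x unchanged
  event 7 (t=41: SET z = 23): x unchanged
  event 8 (t=44: INC z by 6): x unchanged
  event 9 (t=47: SET z = 15): x unchanged
  event 10 (t=52: SET z = 20): x unchanged
Final: x = 19

Answer: 19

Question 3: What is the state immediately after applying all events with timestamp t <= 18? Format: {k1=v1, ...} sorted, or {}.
Answer: {x=8, y=15}

Derivation:
Apply events with t <= 18 (2 events):
  after event 1 (t=9: SET x = 8): {x=8}
  after event 2 (t=11: INC y by 15): {x=8, y=15}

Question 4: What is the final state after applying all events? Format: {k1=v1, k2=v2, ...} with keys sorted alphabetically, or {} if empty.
  after event 1 (t=9: SET x = 8): {x=8}
  after event 2 (t=11: INC y by 15): {x=8, y=15}
  after event 3 (t=19: SET x = 19): {x=19, y=15}
  after event 4 (t=21: SET y = -17): {x=19, y=-17}
  after event 5 (t=25: SET z = 25): {x=19, y=-17, z=25}
  after event 6 (t=32: SET y = 15): {x=19, y=15, z=25}
  after event 7 (t=41: SET z = 23): {x=19, y=15, z=23}
  after event 8 (t=44: INC z by 6): {x=19, y=15, z=29}
  after event 9 (t=47: SET z = 15): {x=19, y=15, z=15}
  after event 10 (t=52: SET z = 20): {x=19, y=15, z=20}

Answer: {x=19, y=15, z=20}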